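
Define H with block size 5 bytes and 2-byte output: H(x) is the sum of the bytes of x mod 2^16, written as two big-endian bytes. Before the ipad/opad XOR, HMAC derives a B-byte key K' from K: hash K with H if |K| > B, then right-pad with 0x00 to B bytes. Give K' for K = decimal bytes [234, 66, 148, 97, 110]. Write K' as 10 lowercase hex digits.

Key decimal bytes [234, 66, 148, 97, 110] = ea 42 94 61 6e is exactly B = 5 bytes: K' = ea 42 94 61 6e.

ea4294616e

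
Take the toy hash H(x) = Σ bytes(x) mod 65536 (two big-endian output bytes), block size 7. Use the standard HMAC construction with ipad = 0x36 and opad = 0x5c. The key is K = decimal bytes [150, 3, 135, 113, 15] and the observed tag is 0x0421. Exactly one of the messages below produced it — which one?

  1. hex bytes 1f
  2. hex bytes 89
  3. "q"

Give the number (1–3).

Key decimal bytes [150, 3, 135, 113, 15] = 96 03 87 71 0f is 5 bytes ≤ B = 7; zero-pad to 7 bytes: K' = 96 03 87 71 0f 00 00.
K' ⊕ ipad = a0 35 b1 47 39 36 36; K' ⊕ opad = ca 5f db 2d 53 5c 5c.
m1: inner = H(a0 35 b1 47 39 36 36 1f) = 02 91; tag = H(ca 5f db 2d 53 5c 5c 02 91) = 03cf
m2: inner = H(a0 35 b1 47 39 36 36 89) = 02 fb; tag = H(ca 5f db 2d 53 5c 5c 02 fb) = 0439
m3: inner = H(a0 35 b1 47 39 36 36 71) = 02 e3; tag = H(ca 5f db 2d 53 5c 5c 02 e3) = 0421 ← matches

3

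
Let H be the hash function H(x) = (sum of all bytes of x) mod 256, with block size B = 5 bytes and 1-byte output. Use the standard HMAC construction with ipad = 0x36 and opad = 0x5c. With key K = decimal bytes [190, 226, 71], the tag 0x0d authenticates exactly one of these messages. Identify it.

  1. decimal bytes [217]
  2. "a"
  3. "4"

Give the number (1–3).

2

Key decimal bytes [190, 226, 71] = be e2 47 is 3 bytes ≤ B = 5; zero-pad to 5 bytes: K' = be e2 47 00 00.
K' ⊕ ipad = 88 d4 71 36 36; K' ⊕ opad = e2 be 1b 5c 5c.
m1: inner = H(88 d4 71 36 36 d9) = 12; tag = H(e2 be 1b 5c 5c 12) = 85
m2: inner = H(88 d4 71 36 36 61) = 9a; tag = H(e2 be 1b 5c 5c 9a) = 0d ← matches
m3: inner = H(88 d4 71 36 36 34) = 6d; tag = H(e2 be 1b 5c 5c 6d) = e0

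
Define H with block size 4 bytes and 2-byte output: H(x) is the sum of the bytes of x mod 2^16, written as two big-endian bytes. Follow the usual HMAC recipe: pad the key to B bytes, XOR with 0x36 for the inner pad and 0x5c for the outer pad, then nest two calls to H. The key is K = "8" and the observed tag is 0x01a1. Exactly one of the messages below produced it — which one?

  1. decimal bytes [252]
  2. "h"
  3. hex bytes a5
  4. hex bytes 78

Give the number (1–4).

4

Key "8" = 38 is 1 byte ≤ B = 4; zero-pad to 4 bytes: K' = 38 00 00 00.
K' ⊕ ipad = 0e 36 36 36; K' ⊕ opad = 64 5c 5c 5c.
m1: inner = H(0e 36 36 36 fc) = 01 ac; tag = H(64 5c 5c 5c 01 ac) = 0225
m2: inner = H(0e 36 36 36 68) = 01 18; tag = H(64 5c 5c 5c 01 18) = 0191
m3: inner = H(0e 36 36 36 a5) = 01 55; tag = H(64 5c 5c 5c 01 55) = 01ce
m4: inner = H(0e 36 36 36 78) = 01 28; tag = H(64 5c 5c 5c 01 28) = 01a1 ← matches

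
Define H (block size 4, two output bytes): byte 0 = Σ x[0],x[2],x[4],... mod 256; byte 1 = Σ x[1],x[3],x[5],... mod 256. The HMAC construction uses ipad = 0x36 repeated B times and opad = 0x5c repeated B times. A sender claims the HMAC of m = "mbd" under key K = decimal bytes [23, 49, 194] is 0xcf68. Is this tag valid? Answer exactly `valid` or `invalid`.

Key decimal bytes [23, 49, 194] = 17 31 c2 is 3 bytes ≤ B = 4; zero-pad to 4 bytes: K' = 17 31 c2 00.
K' ⊕ ipad = 21 07 f4 36; K' ⊕ opad = 4b 6d 9e 5c.
Inner hash: even-index sum = 486 mod 256 = 230; odd-index sum = 159 mod 256 = 159 → e6 9f.
Outer hash (recomputed tag): even-index sum = 463 mod 256 = 207; odd-index sum = 360 mod 256 = 104 → cf 68.
Recomputed tag = cf68; claimed = cf68 → match.

valid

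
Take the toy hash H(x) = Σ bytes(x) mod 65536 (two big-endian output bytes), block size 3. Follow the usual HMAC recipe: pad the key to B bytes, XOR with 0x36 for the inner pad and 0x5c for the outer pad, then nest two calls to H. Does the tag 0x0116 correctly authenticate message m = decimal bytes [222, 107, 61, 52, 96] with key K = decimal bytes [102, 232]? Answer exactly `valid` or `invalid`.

Key decimal bytes [102, 232] = 66 e8 is 2 bytes ≤ B = 3; zero-pad to 3 bytes: K' = 66 e8 00.
K' ⊕ ipad = 50 de 36; K' ⊕ opad = 3a b4 5c.
Inner hash: sum = 80+222+54+222+107+61+52+96 = 894 → 03 7e.
Outer hash (recomputed tag): sum = 58+180+92+3+126 = 459 → 01 cb.
Recomputed tag = 01cb; claimed = 0116 → mismatch.

invalid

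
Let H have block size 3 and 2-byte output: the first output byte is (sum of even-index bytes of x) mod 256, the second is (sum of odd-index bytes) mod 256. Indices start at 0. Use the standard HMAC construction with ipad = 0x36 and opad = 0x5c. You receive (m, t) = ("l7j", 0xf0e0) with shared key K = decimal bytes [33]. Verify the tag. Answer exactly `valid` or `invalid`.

Key decimal bytes [33] = 21 is 1 byte ≤ B = 3; zero-pad to 3 bytes: K' = 21 00 00.
K' ⊕ ipad = 17 36 36; K' ⊕ opad = 7d 5c 5c.
Inner hash: even-index sum = 132 mod 256 = 132; odd-index sum = 268 mod 256 = 12 → 84 0c.
Outer hash (recomputed tag): even-index sum = 229 mod 256 = 229; odd-index sum = 224 mod 256 = 224 → e5 e0.
Recomputed tag = e5e0; claimed = f0e0 → mismatch.

invalid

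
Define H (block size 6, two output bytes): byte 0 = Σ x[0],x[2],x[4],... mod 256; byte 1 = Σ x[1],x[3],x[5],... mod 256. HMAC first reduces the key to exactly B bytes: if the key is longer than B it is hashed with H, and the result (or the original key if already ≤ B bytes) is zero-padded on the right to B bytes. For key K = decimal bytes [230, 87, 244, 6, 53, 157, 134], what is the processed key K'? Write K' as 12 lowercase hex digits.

|K| = 7 > B = 6, so first hash the key.
H(K): even-index sum = 661 mod 256 = 149; odd-index sum = 250 mod 256 = 250 → 95 fa.
Zero-pad H(K) = 95 fa to 6 bytes: K' = 95 fa 00 00 00 00.

95fa00000000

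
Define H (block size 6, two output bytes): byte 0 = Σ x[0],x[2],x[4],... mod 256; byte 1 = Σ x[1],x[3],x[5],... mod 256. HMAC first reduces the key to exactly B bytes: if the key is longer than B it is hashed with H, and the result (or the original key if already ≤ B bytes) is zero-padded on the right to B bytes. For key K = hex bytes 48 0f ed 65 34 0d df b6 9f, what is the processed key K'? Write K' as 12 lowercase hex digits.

|K| = 9 > B = 6, so first hash the key.
H(K): even-index sum = 743 mod 256 = 231; odd-index sum = 311 mod 256 = 55 → e7 37.
Zero-pad H(K) = e7 37 to 6 bytes: K' = e7 37 00 00 00 00.

e73700000000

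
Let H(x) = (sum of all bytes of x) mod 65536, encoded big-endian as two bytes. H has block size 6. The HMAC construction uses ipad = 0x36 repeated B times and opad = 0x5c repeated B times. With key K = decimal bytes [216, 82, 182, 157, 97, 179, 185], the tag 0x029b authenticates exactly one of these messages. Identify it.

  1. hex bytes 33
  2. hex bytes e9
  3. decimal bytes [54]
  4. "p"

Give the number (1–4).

3

Key decimal bytes [216, 82, 182, 157, 97, 179, 185] = d8 52 b6 9d 61 b3 b9 is 7 bytes > B = 6, so hash it first: H(key) = 04 4a, then zero-pad to 6 bytes: K' = 04 4a 00 00 00 00.
K' ⊕ ipad = 32 7c 36 36 36 36; K' ⊕ opad = 58 16 5c 5c 5c 5c.
m1: inner = H(32 7c 36 36 36 36 33) = 01 b9; tag = H(58 16 5c 5c 5c 5c 01 b9) = 0298
m2: inner = H(32 7c 36 36 36 36 e9) = 02 6f; tag = H(58 16 5c 5c 5c 5c 02 6f) = 024f
m3: inner = H(32 7c 36 36 36 36 36) = 01 bc; tag = H(58 16 5c 5c 5c 5c 01 bc) = 029b ← matches
m4: inner = H(32 7c 36 36 36 36 70) = 01 f6; tag = H(58 16 5c 5c 5c 5c 01 f6) = 02d5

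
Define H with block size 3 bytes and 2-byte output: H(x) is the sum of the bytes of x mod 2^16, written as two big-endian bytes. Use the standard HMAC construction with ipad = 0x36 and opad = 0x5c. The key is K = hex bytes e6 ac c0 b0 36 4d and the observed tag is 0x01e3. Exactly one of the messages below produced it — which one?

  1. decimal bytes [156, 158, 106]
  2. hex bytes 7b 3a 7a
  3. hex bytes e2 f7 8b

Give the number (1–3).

Key hex bytes e6 ac c0 b0 36 4d is 6 bytes > B = 3, so hash it first: H(key) = 03 85, then zero-pad to 3 bytes: K' = 03 85 00.
K' ⊕ ipad = 35 b3 36; K' ⊕ opad = 5f d9 5c.
m1: inner = H(35 b3 36 9c 9e 6a) = 02 c2; tag = H(5f d9 5c 02 c2) = 0258
m2: inner = H(35 b3 36 7b 3a 7a) = 02 4d; tag = H(5f d9 5c 02 4d) = 01e3 ← matches
m3: inner = H(35 b3 36 e2 f7 8b) = 03 82; tag = H(5f d9 5c 03 82) = 0219

2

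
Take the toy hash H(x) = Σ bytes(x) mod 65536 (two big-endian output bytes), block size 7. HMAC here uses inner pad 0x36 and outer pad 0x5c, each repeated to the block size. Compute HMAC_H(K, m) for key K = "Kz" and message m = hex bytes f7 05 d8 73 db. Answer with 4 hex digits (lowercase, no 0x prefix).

0306

Key "Kz" = 4b 7a is 2 bytes ≤ B = 7; zero-pad to 7 bytes: K' = 4b 7a 00 00 00 00 00.
K' ⊕ ipad = 7d 4c 36 36 36 36 36.  K' ⊕ opad = 17 26 5c 5c 5c 5c 5c.
Inner input = (K'⊕ipad) ∥ m = 7d 4c 36 36 36 36 36 ∥ f7 05 d8 73 db.
Inner hash: sum = 125+76+54+54+54+54+54+247+5+216+115+219 = 1273 → 04 f9.
Outer input = (K'⊕opad) ∥ inner = 17 26 5c 5c 5c 5c 5c ∥ 04 f9.
Outer hash (tag): sum = 23+38+92+92+92+92+92+4+249 = 774 → 03 06.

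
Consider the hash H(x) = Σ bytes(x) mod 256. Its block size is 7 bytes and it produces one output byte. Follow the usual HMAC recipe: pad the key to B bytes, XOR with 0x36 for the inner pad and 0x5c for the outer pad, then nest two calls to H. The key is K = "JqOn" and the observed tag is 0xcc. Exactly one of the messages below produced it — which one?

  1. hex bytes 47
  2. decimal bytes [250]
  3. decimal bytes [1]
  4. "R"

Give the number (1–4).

Key "JqOn" = 4a 71 4f 6e is 4 bytes ≤ B = 7; zero-pad to 7 bytes: K' = 4a 71 4f 6e 00 00 00.
K' ⊕ ipad = 7c 47 79 58 36 36 36; K' ⊕ opad = 16 2d 13 32 5c 5c 5c.
m1: inner = H(7c 47 79 58 36 36 36 47) = 7d; tag = H(16 2d 13 32 5c 5c 5c 7d) = 19
m2: inner = H(7c 47 79 58 36 36 36 fa) = 30; tag = H(16 2d 13 32 5c 5c 5c 30) = cc ← matches
m3: inner = H(7c 47 79 58 36 36 36 01) = 37; tag = H(16 2d 13 32 5c 5c 5c 37) = d3
m4: inner = H(7c 47 79 58 36 36 36 52) = 88; tag = H(16 2d 13 32 5c 5c 5c 88) = 24

2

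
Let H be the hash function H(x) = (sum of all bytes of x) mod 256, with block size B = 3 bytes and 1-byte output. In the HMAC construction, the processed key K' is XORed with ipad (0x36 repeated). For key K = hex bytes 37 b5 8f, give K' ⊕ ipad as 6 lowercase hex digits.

Key hex bytes 37 b5 8f is exactly B = 3 bytes: K' = 37 b5 8f.
XOR each byte with 0x36: 37⊕36=01, b5⊕36=83, 8f⊕36=b9.

0183b9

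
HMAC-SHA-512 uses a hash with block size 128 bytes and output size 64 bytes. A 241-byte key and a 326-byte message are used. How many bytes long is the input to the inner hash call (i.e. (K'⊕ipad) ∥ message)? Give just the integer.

Key is 241 > 128 bytes, so it is hashed to 64 bytes then zero-padded to 128: |K'| = 128.
Inner input = (K'⊕ipad) ∥ m → 128 + 326 = 454 bytes.

454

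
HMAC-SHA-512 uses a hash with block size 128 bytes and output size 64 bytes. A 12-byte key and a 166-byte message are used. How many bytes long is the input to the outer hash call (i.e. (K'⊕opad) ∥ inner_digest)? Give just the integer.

Key is 12 ≤ 128 bytes, zero-padded: |K'| = 128.
Outer input = (K'⊕opad) ∥ H(inner) → 128 + 64 = 192 bytes.

192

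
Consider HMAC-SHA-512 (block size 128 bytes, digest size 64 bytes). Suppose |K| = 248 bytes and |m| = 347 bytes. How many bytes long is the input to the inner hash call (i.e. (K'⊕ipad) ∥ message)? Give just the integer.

Key is 248 > 128 bytes, so it is hashed to 64 bytes then zero-padded to 128: |K'| = 128.
Inner input = (K'⊕ipad) ∥ m → 128 + 347 = 475 bytes.

475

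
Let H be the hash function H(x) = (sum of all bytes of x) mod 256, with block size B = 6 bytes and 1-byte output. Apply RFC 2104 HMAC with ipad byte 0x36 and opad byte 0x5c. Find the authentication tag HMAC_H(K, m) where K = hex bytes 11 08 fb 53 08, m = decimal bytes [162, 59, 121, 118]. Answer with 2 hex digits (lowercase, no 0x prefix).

Key hex bytes 11 08 fb 53 08 is 5 bytes ≤ B = 6; zero-pad to 6 bytes: K' = 11 08 fb 53 08 00.
K' ⊕ ipad = 27 3e cd 65 3e 36.  K' ⊕ opad = 4d 54 a7 0f 54 5c.
Inner input = (K'⊕ipad) ∥ m = 27 3e cd 65 3e 36 ∥ a2 3b 79 76.
Inner hash: sum = 39+62+205+101+62+54+162+59+121+118 = 983; mod 256 = 215 → d7.
Outer input = (K'⊕opad) ∥ inner = 4d 54 a7 0f 54 5c ∥ d7.
Outer hash (tag): sum = 77+84+167+15+84+92+215 = 734; mod 256 = 222 → de.

de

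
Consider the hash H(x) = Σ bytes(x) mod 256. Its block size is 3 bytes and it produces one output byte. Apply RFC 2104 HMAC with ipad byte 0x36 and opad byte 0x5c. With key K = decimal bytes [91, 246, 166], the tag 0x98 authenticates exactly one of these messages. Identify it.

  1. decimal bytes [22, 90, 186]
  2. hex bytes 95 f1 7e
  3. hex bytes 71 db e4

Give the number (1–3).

3

Key decimal bytes [91, 246, 166] = 5b f6 a6 is exactly B = 3 bytes: K' = 5b f6 a6.
K' ⊕ ipad = 6d c0 90; K' ⊕ opad = 07 aa fa.
m1: inner = H(6d c0 90 16 5a ba) = e7; tag = H(07 aa fa e7) = 92
m2: inner = H(6d c0 90 95 f1 7e) = c1; tag = H(07 aa fa c1) = 6c
m3: inner = H(6d c0 90 71 db e4) = ed; tag = H(07 aa fa ed) = 98 ← matches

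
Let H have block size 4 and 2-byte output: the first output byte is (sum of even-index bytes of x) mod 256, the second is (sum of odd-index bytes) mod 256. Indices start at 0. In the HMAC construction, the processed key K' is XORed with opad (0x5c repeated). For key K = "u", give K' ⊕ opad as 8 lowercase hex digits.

Key "u" = 75 is 1 byte ≤ B = 4; zero-pad to 4 bytes: K' = 75 00 00 00.
XOR each byte with 0x5c: 75⊕5c=29, 00⊕5c=5c, 00⊕5c=5c, 00⊕5c=5c.

295c5c5c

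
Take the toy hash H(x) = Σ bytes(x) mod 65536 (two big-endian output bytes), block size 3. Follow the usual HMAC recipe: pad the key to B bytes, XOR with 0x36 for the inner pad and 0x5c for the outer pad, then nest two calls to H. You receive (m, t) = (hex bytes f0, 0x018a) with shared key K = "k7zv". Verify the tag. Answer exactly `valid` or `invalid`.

Key "k7zv" = 6b 37 7a 76 is 4 bytes > B = 3, so hash it first: H(key) = 01 92, then zero-pad to 3 bytes: K' = 01 92 00.
K' ⊕ ipad = 37 a4 36; K' ⊕ opad = 5d ce 5c.
Inner hash: sum = 55+164+54+240 = 513 → 02 01.
Outer hash (recomputed tag): sum = 93+206+92+2+1 = 394 → 01 8a.
Recomputed tag = 018a; claimed = 018a → match.

valid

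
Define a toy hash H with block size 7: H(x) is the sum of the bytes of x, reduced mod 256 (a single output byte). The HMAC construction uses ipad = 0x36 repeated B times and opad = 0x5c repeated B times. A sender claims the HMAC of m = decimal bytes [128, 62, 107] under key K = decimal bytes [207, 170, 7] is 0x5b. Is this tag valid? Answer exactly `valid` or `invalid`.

invalid

Key decimal bytes [207, 170, 7] = cf aa 07 is 3 bytes ≤ B = 7; zero-pad to 7 bytes: K' = cf aa 07 00 00 00 00.
K' ⊕ ipad = f9 9c 31 36 36 36 36; K' ⊕ opad = 93 f6 5b 5c 5c 5c 5c.
Inner hash: sum = 249+156+49+54+54+54+54+128+62+107 = 967; mod 256 = 199 → c7.
Outer hash (recomputed tag): sum = 147+246+91+92+92+92+92+199 = 1051; mod 256 = 27 → 1b.
Recomputed tag = 1b; claimed = 5b → mismatch.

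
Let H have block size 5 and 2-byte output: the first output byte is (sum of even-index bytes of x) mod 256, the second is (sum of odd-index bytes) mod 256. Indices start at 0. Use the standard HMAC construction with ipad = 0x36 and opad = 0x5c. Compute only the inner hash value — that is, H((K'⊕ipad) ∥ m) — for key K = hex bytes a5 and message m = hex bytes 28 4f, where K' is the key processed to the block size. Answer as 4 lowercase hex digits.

Key hex bytes a5 is 1 byte ≤ B = 5; zero-pad to 5 bytes: K' = a5 00 00 00 00.
K' ⊕ ipad = 93 36 36 36 36.
Inner input = 93 36 36 36 36 ∥ 28 4f.
Inner hash: even-index sum = 334 mod 256 = 78; odd-index sum = 148 mod 256 = 148 → 4e 94.

4e94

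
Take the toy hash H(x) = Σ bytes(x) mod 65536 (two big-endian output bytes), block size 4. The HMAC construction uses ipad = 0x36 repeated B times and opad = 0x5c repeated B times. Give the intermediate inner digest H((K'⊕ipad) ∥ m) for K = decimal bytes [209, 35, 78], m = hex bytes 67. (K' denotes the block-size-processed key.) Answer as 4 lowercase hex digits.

0211

Key decimal bytes [209, 35, 78] = d1 23 4e is 3 bytes ≤ B = 4; zero-pad to 4 bytes: K' = d1 23 4e 00.
K' ⊕ ipad = e7 15 78 36.
Inner input = e7 15 78 36 ∥ 67.
Inner hash: sum = 231+21+120+54+103 = 529 → 02 11.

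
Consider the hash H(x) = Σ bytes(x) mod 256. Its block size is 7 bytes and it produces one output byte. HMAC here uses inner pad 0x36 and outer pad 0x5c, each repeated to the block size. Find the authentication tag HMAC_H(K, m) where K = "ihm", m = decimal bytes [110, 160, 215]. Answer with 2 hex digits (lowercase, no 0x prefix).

Key "ihm" = 69 68 6d is 3 bytes ≤ B = 7; zero-pad to 7 bytes: K' = 69 68 6d 00 00 00 00.
K' ⊕ ipad = 5f 5e 5b 36 36 36 36.  K' ⊕ opad = 35 34 31 5c 5c 5c 5c.
Inner input = (K'⊕ipad) ∥ m = 5f 5e 5b 36 36 36 36 ∥ 6e a0 d7.
Inner hash: sum = 95+94+91+54+54+54+54+110+160+215 = 981; mod 256 = 213 → d5.
Outer input = (K'⊕opad) ∥ inner = 35 34 31 5c 5c 5c 5c ∥ d5.
Outer hash (tag): sum = 53+52+49+92+92+92+92+213 = 735; mod 256 = 223 → df.

df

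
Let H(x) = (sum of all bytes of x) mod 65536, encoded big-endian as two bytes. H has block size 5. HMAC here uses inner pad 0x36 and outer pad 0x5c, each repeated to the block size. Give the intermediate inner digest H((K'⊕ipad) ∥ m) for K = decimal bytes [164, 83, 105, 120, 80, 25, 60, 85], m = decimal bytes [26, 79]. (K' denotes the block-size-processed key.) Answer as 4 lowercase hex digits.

Key decimal bytes [164, 83, 105, 120, 80, 25, 60, 85] = a4 53 69 78 50 19 3c 55 is 8 bytes > B = 5, so hash it first: H(key) = 02 d2, then zero-pad to 5 bytes: K' = 02 d2 00 00 00.
K' ⊕ ipad = 34 e4 36 36 36.
Inner input = 34 e4 36 36 36 ∥ 1a 4f.
Inner hash: sum = 52+228+54+54+54+26+79 = 547 → 02 23.

0223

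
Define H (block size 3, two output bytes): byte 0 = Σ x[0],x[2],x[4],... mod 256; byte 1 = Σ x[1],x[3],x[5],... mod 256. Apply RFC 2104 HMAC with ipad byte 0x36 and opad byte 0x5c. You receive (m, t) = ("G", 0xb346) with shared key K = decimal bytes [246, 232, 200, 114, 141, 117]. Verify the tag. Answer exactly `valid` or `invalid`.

Key decimal bytes [246, 232, 200, 114, 141, 117] = f6 e8 c8 72 8d 75 is 6 bytes > B = 3, so hash it first: H(key) = 4b cf, then zero-pad to 3 bytes: K' = 4b cf 00.
K' ⊕ ipad = 7d f9 36; K' ⊕ opad = 17 93 5c.
Inner hash: even-index sum = 179 mod 256 = 179; odd-index sum = 320 mod 256 = 64 → b3 40.
Outer hash (recomputed tag): even-index sum = 179 mod 256 = 179; odd-index sum = 326 mod 256 = 70 → b3 46.
Recomputed tag = b346; claimed = b346 → match.

valid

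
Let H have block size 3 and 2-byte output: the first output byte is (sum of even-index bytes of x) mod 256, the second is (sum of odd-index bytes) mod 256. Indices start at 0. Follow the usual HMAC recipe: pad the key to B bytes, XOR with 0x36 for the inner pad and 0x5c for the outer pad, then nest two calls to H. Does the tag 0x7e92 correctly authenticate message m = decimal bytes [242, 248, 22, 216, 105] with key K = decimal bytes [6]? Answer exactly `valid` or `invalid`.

Key decimal bytes [6] = 06 is 1 byte ≤ B = 3; zero-pad to 3 bytes: K' = 06 00 00.
K' ⊕ ipad = 30 36 36; K' ⊕ opad = 5a 5c 5c.
Inner hash: even-index sum = 566 mod 256 = 54; odd-index sum = 423 mod 256 = 167 → 36 a7.
Outer hash (recomputed tag): even-index sum = 349 mod 256 = 93; odd-index sum = 146 mod 256 = 146 → 5d 92.
Recomputed tag = 5d92; claimed = 7e92 → mismatch.

invalid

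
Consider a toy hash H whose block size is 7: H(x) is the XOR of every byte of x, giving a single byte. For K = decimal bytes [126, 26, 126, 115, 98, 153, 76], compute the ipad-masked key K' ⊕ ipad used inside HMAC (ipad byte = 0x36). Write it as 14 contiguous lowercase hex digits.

482c484554af7a

Key decimal bytes [126, 26, 126, 115, 98, 153, 76] = 7e 1a 7e 73 62 99 4c is exactly B = 7 bytes: K' = 7e 1a 7e 73 62 99 4c.
XOR each byte with 0x36: 7e⊕36=48, 1a⊕36=2c, 7e⊕36=48, 73⊕36=45, 62⊕36=54, 99⊕36=af, 4c⊕36=7a.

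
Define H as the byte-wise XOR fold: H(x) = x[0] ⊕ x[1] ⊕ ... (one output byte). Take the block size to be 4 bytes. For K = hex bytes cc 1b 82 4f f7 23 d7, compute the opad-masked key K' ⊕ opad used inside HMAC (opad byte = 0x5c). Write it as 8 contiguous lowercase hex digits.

Key hex bytes cc 1b 82 4f f7 23 d7 is 7 bytes > B = 4, so hash it first: H(key) = 19, then zero-pad to 4 bytes: K' = 19 00 00 00.
XOR each byte with 0x5c: 19⊕5c=45, 00⊕5c=5c, 00⊕5c=5c, 00⊕5c=5c.

455c5c5c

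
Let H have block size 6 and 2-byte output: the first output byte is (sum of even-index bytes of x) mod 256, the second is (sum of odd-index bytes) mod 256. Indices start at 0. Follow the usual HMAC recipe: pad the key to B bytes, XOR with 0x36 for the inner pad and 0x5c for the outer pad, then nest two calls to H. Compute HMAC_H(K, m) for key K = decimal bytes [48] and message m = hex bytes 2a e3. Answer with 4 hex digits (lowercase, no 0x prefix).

Key decimal bytes [48] = 30 is 1 byte ≤ B = 6; zero-pad to 6 bytes: K' = 30 00 00 00 00 00.
K' ⊕ ipad = 06 36 36 36 36 36.  K' ⊕ opad = 6c 5c 5c 5c 5c 5c.
Inner input = (K'⊕ipad) ∥ m = 06 36 36 36 36 36 ∥ 2a e3.
Inner hash: even-index sum = 156 mod 256 = 156; odd-index sum = 389 mod 256 = 133 → 9c 85.
Outer input = (K'⊕opad) ∥ inner = 6c 5c 5c 5c 5c 5c ∥ 9c 85.
Outer hash (tag): even-index sum = 448 mod 256 = 192; odd-index sum = 409 mod 256 = 153 → c0 99.

c099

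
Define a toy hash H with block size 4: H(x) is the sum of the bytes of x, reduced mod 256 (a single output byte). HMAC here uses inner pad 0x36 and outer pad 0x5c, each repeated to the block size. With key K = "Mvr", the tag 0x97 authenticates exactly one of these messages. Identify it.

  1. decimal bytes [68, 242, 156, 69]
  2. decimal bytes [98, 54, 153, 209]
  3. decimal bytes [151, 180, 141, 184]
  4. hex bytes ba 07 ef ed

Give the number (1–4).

4

Key "Mvr" = 4d 76 72 is 3 bytes ≤ B = 4; zero-pad to 4 bytes: K' = 4d 76 72 00.
K' ⊕ ipad = 7b 40 44 36; K' ⊕ opad = 11 2a 2e 5c.
m1: inner = H(7b 40 44 36 44 f2 9c 45) = 4c; tag = H(11 2a 2e 5c 4c) = 11
m2: inner = H(7b 40 44 36 62 36 99 d1) = 37; tag = H(11 2a 2e 5c 37) = fc
m3: inner = H(7b 40 44 36 97 b4 8d b8) = c5; tag = H(11 2a 2e 5c c5) = 8a
m4: inner = H(7b 40 44 36 ba 07 ef ed) = d2; tag = H(11 2a 2e 5c d2) = 97 ← matches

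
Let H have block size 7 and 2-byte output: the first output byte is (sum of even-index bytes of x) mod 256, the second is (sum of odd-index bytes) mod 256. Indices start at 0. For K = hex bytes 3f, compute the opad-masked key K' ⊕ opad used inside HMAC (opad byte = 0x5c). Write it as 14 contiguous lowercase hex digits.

Key hex bytes 3f is 1 byte ≤ B = 7; zero-pad to 7 bytes: K' = 3f 00 00 00 00 00 00.
XOR each byte with 0x5c: 3f⊕5c=63, 00⊕5c=5c, 00⊕5c=5c, 00⊕5c=5c, 00⊕5c=5c, 00⊕5c=5c, 00⊕5c=5c.

635c5c5c5c5c5c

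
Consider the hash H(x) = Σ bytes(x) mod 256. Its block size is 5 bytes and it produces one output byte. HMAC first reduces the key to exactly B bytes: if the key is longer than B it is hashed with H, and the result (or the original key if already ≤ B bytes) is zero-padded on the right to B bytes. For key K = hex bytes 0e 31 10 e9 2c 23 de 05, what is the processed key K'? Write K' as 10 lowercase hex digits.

|K| = 8 > B = 5, so first hash the key.
H(K): sum = 14+49+16+233+44+35+222+5 = 618; mod 256 = 106 → 6a.
Zero-pad H(K) = 6a to 5 bytes: K' = 6a 00 00 00 00.

6a00000000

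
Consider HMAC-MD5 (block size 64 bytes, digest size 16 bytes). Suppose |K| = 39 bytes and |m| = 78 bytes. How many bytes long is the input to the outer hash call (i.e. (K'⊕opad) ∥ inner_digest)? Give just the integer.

80

Key is 39 ≤ 64 bytes, zero-padded: |K'| = 64.
Outer input = (K'⊕opad) ∥ H(inner) → 64 + 16 = 80 bytes.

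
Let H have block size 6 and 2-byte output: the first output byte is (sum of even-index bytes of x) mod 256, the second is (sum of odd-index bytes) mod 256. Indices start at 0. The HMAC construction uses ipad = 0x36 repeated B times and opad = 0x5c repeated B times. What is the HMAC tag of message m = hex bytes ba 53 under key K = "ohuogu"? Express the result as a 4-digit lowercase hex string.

3edd

Key "ohuogu" = 6f 68 75 6f 67 75 is exactly B = 6 bytes: K' = 6f 68 75 6f 67 75.
K' ⊕ ipad = 59 5e 43 59 51 43.  K' ⊕ opad = 33 34 29 33 3b 29.
Inner input = (K'⊕ipad) ∥ m = 59 5e 43 59 51 43 ∥ ba 53.
Inner hash: even-index sum = 423 mod 256 = 167; odd-index sum = 333 mod 256 = 77 → a7 4d.
Outer input = (K'⊕opad) ∥ inner = 33 34 29 33 3b 29 ∥ a7 4d.
Outer hash (tag): even-index sum = 318 mod 256 = 62; odd-index sum = 221 mod 256 = 221 → 3e dd.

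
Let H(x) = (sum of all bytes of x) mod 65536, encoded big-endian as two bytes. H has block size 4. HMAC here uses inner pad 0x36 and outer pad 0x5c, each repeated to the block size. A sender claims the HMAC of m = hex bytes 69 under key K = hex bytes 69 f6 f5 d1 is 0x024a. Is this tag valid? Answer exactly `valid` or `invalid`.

Key hex bytes 69 f6 f5 d1 is exactly B = 4 bytes: K' = 69 f6 f5 d1.
K' ⊕ ipad = 5f c0 c3 e7; K' ⊕ opad = 35 aa a9 8d.
Inner hash: sum = 95+192+195+231+105 = 818 → 03 32.
Outer hash (recomputed tag): sum = 53+170+169+141+3+50 = 586 → 02 4a.
Recomputed tag = 024a; claimed = 024a → match.

valid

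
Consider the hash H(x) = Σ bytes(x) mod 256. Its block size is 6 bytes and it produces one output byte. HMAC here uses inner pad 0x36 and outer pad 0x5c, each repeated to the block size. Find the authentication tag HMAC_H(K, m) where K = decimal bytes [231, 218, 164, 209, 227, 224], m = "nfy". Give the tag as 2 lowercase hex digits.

Key decimal bytes [231, 218, 164, 209, 227, 224] = e7 da a4 d1 e3 e0 is exactly B = 6 bytes: K' = e7 da a4 d1 e3 e0.
K' ⊕ ipad = d1 ec 92 e7 d5 d6.  K' ⊕ opad = bb 86 f8 8d bf bc.
Inner input = (K'⊕ipad) ∥ m = d1 ec 92 e7 d5 d6 ∥ 6e 66 79.
Inner hash: sum = 209+236+146+231+213+214+110+102+121 = 1582; mod 256 = 46 → 2e.
Outer input = (K'⊕opad) ∥ inner = bb 86 f8 8d bf bc ∥ 2e.
Outer hash (tag): sum = 187+134+248+141+191+188+46 = 1135; mod 256 = 111 → 6f.

6f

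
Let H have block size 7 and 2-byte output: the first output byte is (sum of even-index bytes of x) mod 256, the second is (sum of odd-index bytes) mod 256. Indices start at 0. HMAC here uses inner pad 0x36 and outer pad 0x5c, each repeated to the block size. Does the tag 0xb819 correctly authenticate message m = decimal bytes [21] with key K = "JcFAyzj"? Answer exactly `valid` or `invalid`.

valid

Key "JcFAyzj" = 4a 63 46 41 79 7a 6a is exactly B = 7 bytes: K' = 4a 63 46 41 79 7a 6a.
K' ⊕ ipad = 7c 55 70 77 4f 4c 5c; K' ⊕ opad = 16 3f 1a 1d 25 26 36.
Inner hash: even-index sum = 407 mod 256 = 151; odd-index sum = 301 mod 256 = 45 → 97 2d.
Outer hash (recomputed tag): even-index sum = 184 mod 256 = 184; odd-index sum = 281 mod 256 = 25 → b8 19.
Recomputed tag = b819; claimed = b819 → match.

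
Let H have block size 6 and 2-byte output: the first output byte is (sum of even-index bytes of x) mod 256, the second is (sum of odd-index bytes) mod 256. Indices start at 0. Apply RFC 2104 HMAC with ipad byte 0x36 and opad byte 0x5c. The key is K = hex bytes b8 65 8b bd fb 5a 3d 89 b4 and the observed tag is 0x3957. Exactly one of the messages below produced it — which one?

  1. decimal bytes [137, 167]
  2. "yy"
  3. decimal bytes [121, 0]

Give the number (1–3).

1

Key hex bytes b8 65 8b bd fb 5a 3d 89 b4 is 9 bytes > B = 6, so hash it first: H(key) = 2f 05, then zero-pad to 6 bytes: K' = 2f 05 00 00 00 00.
K' ⊕ ipad = 19 33 36 36 36 36; K' ⊕ opad = 73 59 5c 5c 5c 5c.
m1: inner = H(19 33 36 36 36 36 89 a7) = 0e 46; tag = H(73 59 5c 5c 5c 5c 0e 46) = 3957 ← matches
m2: inner = H(19 33 36 36 36 36 79 79) = fe 18; tag = H(73 59 5c 5c 5c 5c fe 18) = 2929
m3: inner = H(19 33 36 36 36 36 79 00) = fe 9f; tag = H(73 59 5c 5c 5c 5c fe 9f) = 29b0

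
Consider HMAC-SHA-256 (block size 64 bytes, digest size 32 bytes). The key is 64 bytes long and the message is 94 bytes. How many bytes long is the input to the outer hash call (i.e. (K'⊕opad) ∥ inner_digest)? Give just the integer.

96

Key is 64 ≤ 64 bytes, zero-padded: |K'| = 64.
Outer input = (K'⊕opad) ∥ H(inner) → 64 + 32 = 96 bytes.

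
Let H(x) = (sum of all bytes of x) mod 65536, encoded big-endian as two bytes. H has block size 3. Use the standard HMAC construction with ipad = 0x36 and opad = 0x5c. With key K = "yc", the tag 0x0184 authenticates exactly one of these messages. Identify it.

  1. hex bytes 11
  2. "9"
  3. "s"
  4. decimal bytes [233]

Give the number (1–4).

4

Key "yc" = 79 63 is 2 bytes ≤ B = 3; zero-pad to 3 bytes: K' = 79 63 00.
K' ⊕ ipad = 4f 55 36; K' ⊕ opad = 25 3f 5c.
m1: inner = H(4f 55 36 11) = 00 eb; tag = H(25 3f 5c 00 eb) = 01ab
m2: inner = H(4f 55 36 39) = 01 13; tag = H(25 3f 5c 01 13) = 00d4
m3: inner = H(4f 55 36 73) = 01 4d; tag = H(25 3f 5c 01 4d) = 010e
m4: inner = H(4f 55 36 e9) = 01 c3; tag = H(25 3f 5c 01 c3) = 0184 ← matches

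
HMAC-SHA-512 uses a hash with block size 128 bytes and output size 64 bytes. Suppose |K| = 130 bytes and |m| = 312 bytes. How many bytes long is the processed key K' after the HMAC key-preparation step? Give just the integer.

128

Key is 130 > 128 bytes, so it is hashed to 64 bytes then zero-padded to 128: |K'| = 128.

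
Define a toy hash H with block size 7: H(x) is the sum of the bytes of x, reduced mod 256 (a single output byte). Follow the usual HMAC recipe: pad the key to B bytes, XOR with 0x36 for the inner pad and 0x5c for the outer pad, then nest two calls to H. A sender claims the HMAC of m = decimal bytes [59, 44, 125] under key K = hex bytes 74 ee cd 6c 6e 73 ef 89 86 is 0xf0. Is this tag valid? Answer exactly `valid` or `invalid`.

Key hex bytes 74 ee cd 6c 6e 73 ef 89 86 is 9 bytes > B = 7, so hash it first: H(key) = 7a, then zero-pad to 7 bytes: K' = 7a 00 00 00 00 00 00.
K' ⊕ ipad = 4c 36 36 36 36 36 36; K' ⊕ opad = 26 5c 5c 5c 5c 5c 5c.
Inner hash: sum = 76+54+54+54+54+54+54+59+44+125 = 628; mod 256 = 116 → 74.
Outer hash (recomputed tag): sum = 38+92+92+92+92+92+92+116 = 706; mod 256 = 194 → c2.
Recomputed tag = c2; claimed = f0 → mismatch.

invalid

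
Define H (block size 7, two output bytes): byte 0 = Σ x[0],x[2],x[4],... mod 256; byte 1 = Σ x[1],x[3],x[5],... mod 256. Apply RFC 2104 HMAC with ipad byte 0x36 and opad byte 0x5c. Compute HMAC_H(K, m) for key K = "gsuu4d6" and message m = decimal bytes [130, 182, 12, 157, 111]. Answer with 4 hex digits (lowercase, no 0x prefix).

Key "gsuu4d6" = 67 73 75 75 34 64 36 is exactly B = 7 bytes: K' = 67 73 75 75 34 64 36.
K' ⊕ ipad = 51 45 43 43 02 52 00.  K' ⊕ opad = 3b 2f 29 29 68 38 6a.
Inner input = (K'⊕ipad) ∥ m = 51 45 43 43 02 52 00 ∥ 82 b6 0c 9d 6f.
Inner hash: even-index sum = 489 mod 256 = 233; odd-index sum = 471 mod 256 = 215 → e9 d7.
Outer input = (K'⊕opad) ∥ inner = 3b 2f 29 29 68 38 6a ∥ e9 d7.
Outer hash (tag): even-index sum = 525 mod 256 = 13; odd-index sum = 377 mod 256 = 121 → 0d 79.

0d79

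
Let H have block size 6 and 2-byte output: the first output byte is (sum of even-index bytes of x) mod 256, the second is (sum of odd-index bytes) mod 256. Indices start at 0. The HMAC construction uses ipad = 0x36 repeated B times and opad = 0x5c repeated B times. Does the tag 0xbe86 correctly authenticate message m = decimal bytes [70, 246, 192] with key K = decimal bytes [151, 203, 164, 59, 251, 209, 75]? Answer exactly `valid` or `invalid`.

Key decimal bytes [151, 203, 164, 59, 251, 209, 75] = 97 cb a4 3b fb d1 4b is 7 bytes > B = 6, so hash it first: H(key) = 81 d7, then zero-pad to 6 bytes: K' = 81 d7 00 00 00 00.
K' ⊕ ipad = b7 e1 36 36 36 36; K' ⊕ opad = dd 8b 5c 5c 5c 5c.
Inner hash: even-index sum = 553 mod 256 = 41; odd-index sum = 579 mod 256 = 67 → 29 43.
Outer hash (recomputed tag): even-index sum = 446 mod 256 = 190; odd-index sum = 390 mod 256 = 134 → be 86.
Recomputed tag = be86; claimed = be86 → match.

valid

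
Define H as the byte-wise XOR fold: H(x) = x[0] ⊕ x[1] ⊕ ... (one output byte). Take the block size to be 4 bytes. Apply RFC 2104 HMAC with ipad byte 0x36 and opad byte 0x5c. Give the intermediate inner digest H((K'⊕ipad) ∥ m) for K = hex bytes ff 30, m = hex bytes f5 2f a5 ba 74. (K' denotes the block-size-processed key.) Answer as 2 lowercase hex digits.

7e

Key hex bytes ff 30 is 2 bytes ≤ B = 4; zero-pad to 4 bytes: K' = ff 30 00 00.
K' ⊕ ipad = c9 06 36 36.
Inner input = c9 06 36 36 ∥ f5 2f a5 ba 74.
Inner hash: XOR c9⊕06⊕36⊕36⊕f5⊕2f⊕a5⊕ba⊕74 = 7e.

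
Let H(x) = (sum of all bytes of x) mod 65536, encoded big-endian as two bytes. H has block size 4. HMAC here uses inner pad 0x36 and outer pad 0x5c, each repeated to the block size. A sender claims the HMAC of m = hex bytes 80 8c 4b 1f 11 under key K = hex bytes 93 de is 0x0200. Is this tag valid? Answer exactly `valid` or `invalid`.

Key hex bytes 93 de is 2 bytes ≤ B = 4; zero-pad to 4 bytes: K' = 93 de 00 00.
K' ⊕ ipad = a5 e8 36 36; K' ⊕ opad = cf 82 5c 5c.
Inner hash: sum = 165+232+54+54+128+140+75+31+17 = 896 → 03 80.
Outer hash (recomputed tag): sum = 207+130+92+92+3+128 = 652 → 02 8c.
Recomputed tag = 028c; claimed = 0200 → mismatch.

invalid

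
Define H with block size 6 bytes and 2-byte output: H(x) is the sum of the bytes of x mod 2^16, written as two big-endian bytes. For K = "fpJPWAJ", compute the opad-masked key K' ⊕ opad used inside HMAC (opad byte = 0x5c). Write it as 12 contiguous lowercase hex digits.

Key "fpJPWAJ" = 66 70 4a 50 57 41 4a is 7 bytes > B = 6, so hash it first: H(key) = 02 52, then zero-pad to 6 bytes: K' = 02 52 00 00 00 00.
XOR each byte with 0x5c: 02⊕5c=5e, 52⊕5c=0e, 00⊕5c=5c, 00⊕5c=5c, 00⊕5c=5c, 00⊕5c=5c.

5e0e5c5c5c5c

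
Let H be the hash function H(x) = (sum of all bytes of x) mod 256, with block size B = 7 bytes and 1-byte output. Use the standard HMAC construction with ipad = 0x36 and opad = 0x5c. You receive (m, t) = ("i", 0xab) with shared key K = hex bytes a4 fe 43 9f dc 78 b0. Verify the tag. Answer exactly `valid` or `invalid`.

Key hex bytes a4 fe 43 9f dc 78 b0 is exactly B = 7 bytes: K' = a4 fe 43 9f dc 78 b0.
K' ⊕ ipad = 92 c8 75 a9 ea 4e 86; K' ⊕ opad = f8 a2 1f c3 80 24 ec.
Inner hash: sum = 146+200+117+169+234+78+134+105 = 1183; mod 256 = 159 → 9f.
Outer hash (recomputed tag): sum = 248+162+31+195+128+36+236+159 = 1195; mod 256 = 171 → ab.
Recomputed tag = ab; claimed = ab → match.

valid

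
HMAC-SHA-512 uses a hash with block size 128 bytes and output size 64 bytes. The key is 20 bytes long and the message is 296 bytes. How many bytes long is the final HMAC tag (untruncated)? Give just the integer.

64

The tag is one SHA-512 digest: 64 bytes.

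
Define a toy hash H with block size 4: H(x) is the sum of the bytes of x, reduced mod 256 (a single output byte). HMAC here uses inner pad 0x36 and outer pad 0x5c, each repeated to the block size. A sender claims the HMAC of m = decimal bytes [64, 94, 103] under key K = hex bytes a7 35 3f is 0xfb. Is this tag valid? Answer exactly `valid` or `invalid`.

valid

Key hex bytes a7 35 3f is 3 bytes ≤ B = 4; zero-pad to 4 bytes: K' = a7 35 3f 00.
K' ⊕ ipad = 91 03 09 36; K' ⊕ opad = fb 69 63 5c.
Inner hash: sum = 145+3+9+54+64+94+103 = 472; mod 256 = 216 → d8.
Outer hash (recomputed tag): sum = 251+105+99+92+216 = 763; mod 256 = 251 → fb.
Recomputed tag = fb; claimed = fb → match.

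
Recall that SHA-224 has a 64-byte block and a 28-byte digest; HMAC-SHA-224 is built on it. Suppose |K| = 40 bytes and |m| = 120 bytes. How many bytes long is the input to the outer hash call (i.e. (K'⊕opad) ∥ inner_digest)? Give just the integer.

92

Key is 40 ≤ 64 bytes, zero-padded: |K'| = 64.
Outer input = (K'⊕opad) ∥ H(inner) → 64 + 28 = 92 bytes.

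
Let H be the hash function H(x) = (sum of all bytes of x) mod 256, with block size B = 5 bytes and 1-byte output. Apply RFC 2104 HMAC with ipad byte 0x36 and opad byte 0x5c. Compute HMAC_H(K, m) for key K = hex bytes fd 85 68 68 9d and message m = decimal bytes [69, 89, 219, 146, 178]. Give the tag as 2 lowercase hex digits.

Key hex bytes fd 85 68 68 9d is exactly B = 5 bytes: K' = fd 85 68 68 9d.
K' ⊕ ipad = cb b3 5e 5e ab.  K' ⊕ opad = a1 d9 34 34 c1.
Inner input = (K'⊕ipad) ∥ m = cb b3 5e 5e ab ∥ 45 59 db 92 b2.
Inner hash: sum = 203+179+94+94+171+69+89+219+146+178 = 1442; mod 256 = 162 → a2.
Outer input = (K'⊕opad) ∥ inner = a1 d9 34 34 c1 ∥ a2.
Outer hash (tag): sum = 161+217+52+52+193+162 = 837; mod 256 = 69 → 45.

45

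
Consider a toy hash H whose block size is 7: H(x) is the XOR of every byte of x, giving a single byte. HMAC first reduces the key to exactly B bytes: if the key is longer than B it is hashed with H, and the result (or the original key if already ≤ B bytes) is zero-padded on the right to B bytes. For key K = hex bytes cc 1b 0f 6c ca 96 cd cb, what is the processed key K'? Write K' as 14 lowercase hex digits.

ee000000000000

|K| = 8 > B = 7, so first hash the key.
H(K): XOR cc⊕1b⊕0f⊕6c⊕ca⊕96⊕cd⊕cb = ee.
Zero-pad H(K) = ee to 7 bytes: K' = ee 00 00 00 00 00 00.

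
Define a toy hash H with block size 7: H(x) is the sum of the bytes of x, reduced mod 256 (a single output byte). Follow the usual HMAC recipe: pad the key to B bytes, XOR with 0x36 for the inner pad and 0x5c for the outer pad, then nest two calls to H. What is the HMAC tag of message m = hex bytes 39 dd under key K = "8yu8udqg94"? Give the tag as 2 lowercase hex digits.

ec

Key "8yu8udqg94" = 38 79 75 38 75 64 71 67 39 34 is 10 bytes > B = 7, so hash it first: H(key) = 7c, then zero-pad to 7 bytes: K' = 7c 00 00 00 00 00 00.
K' ⊕ ipad = 4a 36 36 36 36 36 36.  K' ⊕ opad = 20 5c 5c 5c 5c 5c 5c.
Inner input = (K'⊕ipad) ∥ m = 4a 36 36 36 36 36 36 ∥ 39 dd.
Inner hash: sum = 74+54+54+54+54+54+54+57+221 = 676; mod 256 = 164 → a4.
Outer input = (K'⊕opad) ∥ inner = 20 5c 5c 5c 5c 5c 5c ∥ a4.
Outer hash (tag): sum = 32+92+92+92+92+92+92+164 = 748; mod 256 = 236 → ec.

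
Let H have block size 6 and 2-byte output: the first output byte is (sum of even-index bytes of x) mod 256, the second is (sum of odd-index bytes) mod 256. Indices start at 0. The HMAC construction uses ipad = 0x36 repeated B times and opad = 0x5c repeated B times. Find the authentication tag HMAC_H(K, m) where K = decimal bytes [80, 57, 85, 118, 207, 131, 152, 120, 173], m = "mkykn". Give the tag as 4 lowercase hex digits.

Key decimal bytes [80, 57, 85, 118, 207, 131, 152, 120, 173] = 50 39 55 76 cf 83 98 78 ad is 9 bytes > B = 6, so hash it first: H(key) = b9 aa, then zero-pad to 6 bytes: K' = b9 aa 00 00 00 00.
K' ⊕ ipad = 8f 9c 36 36 36 36.  K' ⊕ opad = e5 f6 5c 5c 5c 5c.
Inner input = (K'⊕ipad) ∥ m = 8f 9c 36 36 36 36 ∥ 6d 6b 79 6b 6e.
Inner hash: even-index sum = 591 mod 256 = 79; odd-index sum = 478 mod 256 = 222 → 4f de.
Outer input = (K'⊕opad) ∥ inner = e5 f6 5c 5c 5c 5c ∥ 4f de.
Outer hash (tag): even-index sum = 492 mod 256 = 236; odd-index sum = 652 mod 256 = 140 → ec 8c.

ec8c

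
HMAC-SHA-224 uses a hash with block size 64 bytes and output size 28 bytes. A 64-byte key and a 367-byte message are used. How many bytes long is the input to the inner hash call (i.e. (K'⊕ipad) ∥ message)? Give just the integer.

431

Key is 64 ≤ 64 bytes, zero-padded: |K'| = 64.
Inner input = (K'⊕ipad) ∥ m → 64 + 367 = 431 bytes.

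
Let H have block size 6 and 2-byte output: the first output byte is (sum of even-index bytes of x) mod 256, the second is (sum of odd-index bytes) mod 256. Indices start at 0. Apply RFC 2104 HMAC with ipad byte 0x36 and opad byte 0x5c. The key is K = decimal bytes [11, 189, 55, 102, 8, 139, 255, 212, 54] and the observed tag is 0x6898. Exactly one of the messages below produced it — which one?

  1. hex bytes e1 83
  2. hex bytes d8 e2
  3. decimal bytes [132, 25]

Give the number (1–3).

2

Key decimal bytes [11, 189, 55, 102, 8, 139, 255, 212, 54] = 0b bd 37 66 08 8b ff d4 36 is 9 bytes > B = 6, so hash it first: H(key) = 7f 82, then zero-pad to 6 bytes: K' = 7f 82 00 00 00 00.
K' ⊕ ipad = 49 b4 36 36 36 36; K' ⊕ opad = 23 de 5c 5c 5c 5c.
m1: inner = H(49 b4 36 36 36 36 e1 83) = 96 a3; tag = H(23 de 5c 5c 5c 5c 96 a3) = 7139
m2: inner = H(49 b4 36 36 36 36 d8 e2) = 8d 02; tag = H(23 de 5c 5c 5c 5c 8d 02) = 6898 ← matches
m3: inner = H(49 b4 36 36 36 36 84 19) = 39 39; tag = H(23 de 5c 5c 5c 5c 39 39) = 14cf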